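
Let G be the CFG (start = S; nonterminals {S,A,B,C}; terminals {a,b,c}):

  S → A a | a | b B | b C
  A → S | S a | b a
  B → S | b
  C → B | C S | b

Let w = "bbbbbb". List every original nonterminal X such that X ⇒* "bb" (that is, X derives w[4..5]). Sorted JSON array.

CNF form of G:
  S -> A T0 | T1 B | T1 C | a
  A -> A T0 | S T0 | T1 B | T1 C | T1 T0 | a
  B -> A T0 | T1 B | T1 C | a | b
  C -> A T0 | C S | T1 B | T1 C | a | b
  T0 -> a
  T1 -> b

CYK table (by increasing span), restricted to cells inside w[4..5]:
  cell(4,4) b: {B,C,T1}  orig:{B,C}
  cell(5,5) b: {B,C,T1}  orig:{B,C}
  cell(4,5) bb: {A,B,C,S}

Original NTs in T[4,5] deriving "bb": ["A", "B", "C", "S"]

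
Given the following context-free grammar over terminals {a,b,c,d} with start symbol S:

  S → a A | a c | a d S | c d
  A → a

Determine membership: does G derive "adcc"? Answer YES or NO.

CNF form of G:
  S -> T0 A | T0 T1 | T0 X3 | T1 T2
  A -> a
  T0 -> a
  T1 -> c
  T2 -> d
  X3 -> T2 S

CYK table (by increasing span):
  T[0,0] 'a' = {A,T0}  orig:{A}
  T[1,1] 'd' = {T2}  orig:{}
  T[2,2] 'c' = {T1}  orig:{}
  T[3,3] 'c' = {T1}  orig:{}
  T[0,1] 'ad' = ∅
  T[1,2] 'dc' = ∅
  T[2,3] 'cc' = ∅
  T[0,2] 'adc' = ∅
  T[1,3] 'dcc' = ∅
  T[0,3] 'adcc' = ∅

S ∉ T[0,3] ⇒ NO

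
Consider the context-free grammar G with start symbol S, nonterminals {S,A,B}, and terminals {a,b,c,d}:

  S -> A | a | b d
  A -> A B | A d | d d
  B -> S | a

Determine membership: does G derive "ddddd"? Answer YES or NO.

Convert to CNF:
  S -> A B | A T0 | T0 T0 | T1 T0 | a
  A -> A B | A T0 | T0 T0
  B -> A B | A T0 | T0 T0 | T1 T0 | a
  T0 -> d
  T1 -> b

CYK fill:
  [0..0]={T0}  "d"  orig:{}
  [1..1]={T0}  "d"  orig:{}
  [2..2]={T0}  "d"  orig:{}
  [3..3]={T0}  "d"  orig:{}
  [4..4]={T0}  "d"  orig:{}
  [0..1]={A,B,S}  "dd"
  [1..2]={A,B,S}  "dd"
  [2..3]={A,B,S}  "dd"
  [3..4]={A,B,S}  "dd"
  [0..2]={A,B,S}  "ddd"
  [1..3]={A,B,S}  "ddd"
  [2..4]={A,B,S}  "ddd"
  [0..3]={A,B,S}  "dddd"
  [1..4]={A,B,S}  "dddd"
  [0..4]={A,B,S}  "ddddd"

S ∈ T[0,4] ⇒ YES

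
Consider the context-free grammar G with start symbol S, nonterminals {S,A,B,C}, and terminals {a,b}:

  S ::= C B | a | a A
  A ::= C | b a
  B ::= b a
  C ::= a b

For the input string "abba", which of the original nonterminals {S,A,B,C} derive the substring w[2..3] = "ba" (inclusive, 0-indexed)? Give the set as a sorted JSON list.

Convert to CNF:
  S -> C B | T0 A | a
  A -> T0 T1 | T1 T0
  B -> T1 T0
  C -> T0 T1
  T0 -> a
  T1 -> b

Fill CYK table bottom-up (cells [i..j] with 2 ≤ i ≤ j ≤ 3 only):
  cell(2,2) b: {T1}  orig:{}
  cell(3,3) a: {S,T0}  orig:{S}
  cell(2,3) ba: {A,B}

Original NTs in T[2,3] deriving "ba": ["A", "B"]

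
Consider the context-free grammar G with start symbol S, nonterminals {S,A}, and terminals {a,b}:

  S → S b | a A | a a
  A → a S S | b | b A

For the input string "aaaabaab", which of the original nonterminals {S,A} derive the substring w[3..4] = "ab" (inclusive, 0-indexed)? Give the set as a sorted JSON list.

CNF form of G:
  S -> S T1 | T0 A | T0 T0
  A -> T0 X2 | T1 A | b
  T0 -> a
  T1 -> b
  X2 -> S S

Fill CYK table bottom-up — only the sub-triangle for w[3..4]:
  T[3,3] 'a' = {T0}  orig:{}
  T[4,4] 'b' = {A,T1}  orig:{A}
  T[3,4] 'ab' = {S}

Original NTs in T[3,4] deriving "ab": ["S"]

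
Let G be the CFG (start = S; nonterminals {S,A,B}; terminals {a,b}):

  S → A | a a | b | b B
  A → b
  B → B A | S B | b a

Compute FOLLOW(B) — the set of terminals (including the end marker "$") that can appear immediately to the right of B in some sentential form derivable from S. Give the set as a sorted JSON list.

FIRST iteration:
pass 1:
  A via A→b: +{b}
  B via B→b a: +{b}
  S via S→A: +{b}
  S via S→a a: +{a}
  FIRST[S]={a,b}  FIRST[A]={b}  FIRST[B]={b}
pass 2:
  B via B→S B: +{a}
  FIRST[S]={a,b}  FIRST[A]={b}  FIRST[B]={a,b}
pass 3: (no change)
  FIRST[S]={a,b}  FIRST[A]={b}  FIRST[B]={a,b}

FOLLOW sets:
initialize: $ ∈ FOLLOW(S)
[1]
  B→B A: FOLLOW(B) ⊇ FIRST(A) = {b}; new: +{b}
  B→B A: FOLLOW(A) ⊇ FOLLOW(B) ⊇ {b}; new: +{b}
  B→S B: FOLLOW(S) ⊇ FIRST(B) = {a,b}; new: +{a,b}
  S→A: FOLLOW(A) ⊇ FOLLOW(S) ⊇ {$,a,b}; new: +{$,a}
  S→b B: FOLLOW(B) ⊇ FOLLOW(S) ⊇ {$,a,b}; new: +{$,a}
  S: {$,a,b}  A: {$,a,b}  B: {$,a,b}
[2] done
  S: {$,a,b}  A: {$,a,b}  B: {$,a,b}

FOLLOW(B) = ["$", "a", "b"]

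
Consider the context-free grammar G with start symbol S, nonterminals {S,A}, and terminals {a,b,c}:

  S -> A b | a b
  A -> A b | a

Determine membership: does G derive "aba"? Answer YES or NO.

CNF form of G:
  S -> A T0 | T1 T0
  A -> A T0 | a
  T0 -> b
  T1 -> a

Fill CYK table bottom-up:
  T[0,0] 'a' = {A,T1}  orig:{A}
  T[1,1] 'b' = {T0}  orig:{}
  T[2,2] 'a' = {A,T1}  orig:{A}
  T[0,1] 'ab' = {A,S}
  T[1,2] 'ba' = ∅
  T[0,2] 'aba' = ∅

S ∉ T[0,2] ⇒ NO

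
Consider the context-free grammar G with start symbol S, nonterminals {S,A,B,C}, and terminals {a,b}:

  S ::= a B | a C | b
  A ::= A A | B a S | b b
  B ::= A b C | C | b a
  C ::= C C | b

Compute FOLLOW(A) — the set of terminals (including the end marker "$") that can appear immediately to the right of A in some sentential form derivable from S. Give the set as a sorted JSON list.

FIRST sets, iterate to fixpoint:
pass 1:
  A via A→b b: +{b}
  B via B→A b C: +{b}
  C via C→b: +{b}
  S via S→a B: +{a}
  S via S→b: +{b}
  FIRST(S)={a,b}  FIRST(A)={b}  FIRST(B)={b}  FIRST(C)={b}
pass 2: — fixpoint
  FIRST(S)={a,b}  FIRST(A)={b}  FIRST(B)={b}  FIRST(C)={b}

FOLLOW iteration:
initialize: $ ∈ FOLLOW(S)
round 1:
  A→A A: FOLLOW(A) ⊇ FIRST(A) = {b}; new: +{b}
  A→B a S: FOLLOW(B) ⊇ FIRST(a) = {a}; new: +{a}
  A→B a S: FOLLOW(S) ⊇ FOLLOW(A) ⊇ {b}; new: +{b}
  B→A b C: FOLLOW(C) ⊇ FOLLOW(B) ⊇ {a}; new: +{a}
  C→C C: FOLLOW(C) ⊇ FIRST(C) = {b}; new: +{b}
  S→a B: FOLLOW(B) ⊇ FOLLOW(S) ⊇ {$,b}; new: +{$,b}
  S→a C: FOLLOW(C) ⊇ FOLLOW(S) ⊇ {$,b}; new: +{$}
  FOLLOW[S]={$,b}  FOLLOW[A]={b}  FOLLOW[B]={$,a,b}  FOLLOW[C]={$,a,b}
round 2: (no change)
  FOLLOW[S]={$,b}  FOLLOW[A]={b}  FOLLOW[B]={$,a,b}  FOLLOW[C]={$,a,b}

FOLLOW(A) = ["b"]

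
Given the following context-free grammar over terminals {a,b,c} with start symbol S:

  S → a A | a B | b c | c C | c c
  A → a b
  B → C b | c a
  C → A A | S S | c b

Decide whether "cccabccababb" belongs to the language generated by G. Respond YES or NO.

Convert to CNF:
  S -> T0 A | T0 B | T1 T2 | T2 C | T2 T2
  A -> T0 T1
  B -> C T1 | T2 T0
  C -> A A | S S | T2 T1
  T0 -> a
  T1 -> b
  T2 -> c

Fill CYK table bottom-up:
  [0..0]={T2}  "c"  orig:{}
  [1..1]={T2}  "c"  orig:{}
  [2..2]={T2}  "c"  orig:{}
  [3..3]={T0}  "a"  orig:{}
  [4..4]={T1}  "b"  orig:{}
  [5..5]={T2}  "c"  orig:{}
  [6..6]={T2}  "c"  orig:{}
  [7..7]={T0}  "a"  orig:{}
  [8..8]={T1}  "b"  orig:{}
  [9..9]={T0}  "a"  orig:{}
  [10..10]={T1}  "b"  orig:{}
  [11..11]={T1}  "b"  orig:{}
  [0..1]={S}  "cc"
  [1..2]={S}  "cc"
  [2..3]={B}  "ca"
  [3..4]={A}  "ab"
  [4..5]={S}  "bc"
  [5..6]={S}  "cc"
  [6..7]={B}  "ca"
  [7..8]={A}  "ab"
  [8..9]=∅  "ba"
  [9..10]={A}  "ab"
  [10..11]=∅  "bb"
  [0..2]=∅  "ccc"
  [1..3]=∅  "cca"
  [2..4]=∅  "cab"
  [3..5]=∅  "abc"
  [4..6]=∅  "bcc"
  [5..7]=∅  "cca"
  [6..8]=∅  "cab"
  [7..9]=∅  "aba"
  [8..10]=∅  "bab"
  [9..11]=∅  "abb"
  [0..3]=∅  "ccca"
  [1..4]=∅  "ccab"
  [2..5]=∅  "cabc"
  [3..6]=∅  "abcc"
  [4..7]=∅  "bcca"
  [5..8]=∅  "ccab"
  [6..9]=∅  "caba"
  [7..10]={C}  "abab"
  [8..11]=∅  "babb"
  [0..4]=∅  "cccab"
  [1..5]=∅  "ccabc"
  [2..6]=∅  "cabcc"
  [3..7]=∅  "abcca"
  [4..8]=∅  "bccab"
  [5..9]=∅  "ccaba"
  [6..10]={S}  "cabab"
  [7..11]={B}  "ababb"
  [0..5]=∅  "cccabc"
  [1..6]=∅  "ccabcc"
  [2..7]=∅  "cabcca"
  [3..8]=∅  "abccab"
  [4..9]=∅  "bccaba"
  [5..10]=∅  "ccabab"
  [6..11]=∅  "cababb"
  [0..6]=∅  "cccabcc"
  [1..7]=∅  "ccabcca"
  [2..8]=∅  "cabccab"
  [3..9]=∅  "abccaba"
  [4..10]={C}  "bccabab"
  [5..11]=∅  "ccababb"
  [0..7]=∅  "cccabcca"
  [1..8]=∅  "ccabccab"
  [2..9]=∅  "cabccaba"
  [3..10]=∅  "abccabab"
  [4..11]={B}  "bccababb"
  [0..8]=∅  "cccabccab"
  [1..9]=∅  "ccabccaba"
  [2..10]=∅  "cabccabab"
  [3..11]={S}  "abccababb"
  [0..9]=∅  "cccabccaba"
  [1..10]=∅  "ccabccabab"
  [2..11]=∅  "cabccababb"
  [0..10]=∅  "cccabccabab"
  [1..11]={C}  "ccabccababb"
  [0..11]={S}  "cccabccababb"

S ∈ T[0,11] ⇒ YES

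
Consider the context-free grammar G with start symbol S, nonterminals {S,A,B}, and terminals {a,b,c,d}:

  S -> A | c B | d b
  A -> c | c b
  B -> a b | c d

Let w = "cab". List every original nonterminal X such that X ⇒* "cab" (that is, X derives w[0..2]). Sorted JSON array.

Convert to CNF:
  S -> T0 B | T0 T1 | T3 T1 | c
  A -> T0 T1 | c
  B -> T0 T3 | T2 T1
  T0 -> c
  T1 -> b
  T2 -> a
  T3 -> d

Fill CYK table bottom-up, restricted to cells inside w[0..2]:
  T[0,0] 'c' = {A,S,T0}  orig:{A,S}
  T[1,1] 'a' = {T2}  orig:{}
  T[2,2] 'b' = {T1}  orig:{}
  T[0,1] 'ca' = ∅
  T[1,2] 'ab' = {B}
  T[0,2] 'cab' = {S}

Original NTs in T[0,2] deriving "cab": ["S"]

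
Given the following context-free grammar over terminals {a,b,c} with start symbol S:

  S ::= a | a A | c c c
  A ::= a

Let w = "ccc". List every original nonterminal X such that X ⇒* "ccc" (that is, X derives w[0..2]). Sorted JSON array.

Convert to CNF:
  S -> T0 A | T1 X2 | a
  A -> a
  T0 -> a
  T1 -> c
  X2 -> T1 T1

CYK table (by increasing span) (cells [i..j] with 0 ≤ i ≤ j ≤ 2 only):
  cell(0,0) c: {T1}  orig:{}
  cell(1,1) c: {T1}  orig:{}
  cell(2,2) c: {T1}  orig:{}
  cell(0,1) cc: {X2}  orig:{}
  cell(1,2) cc: {X2}  orig:{}
  cell(0,2) ccc: {S}

Original NTs in T[0,2] deriving "ccc": ["S"]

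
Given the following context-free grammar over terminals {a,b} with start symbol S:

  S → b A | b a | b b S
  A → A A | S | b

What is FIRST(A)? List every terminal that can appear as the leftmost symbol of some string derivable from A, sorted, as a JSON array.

Compute FIRST by fixpoint:
pass 1:
  A via A→b: +{b}
  S via S→b A: +{b}
  S: {b}  A: {b}
pass 2: (no change)
  S: {b}  A: {b}

FIRST(A) = ["b"]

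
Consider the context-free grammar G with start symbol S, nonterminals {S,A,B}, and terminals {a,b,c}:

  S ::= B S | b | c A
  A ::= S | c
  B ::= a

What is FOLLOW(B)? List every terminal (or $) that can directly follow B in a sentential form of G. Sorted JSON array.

FIRST sets, iterate to fixpoint:
round 1:
  A via A→c: +{c}
  B via B→a: +{a}
  S via S→B S: +{a}
  S via S→b: +{b}
  S via S→c A: +{c}
  S: {a,b,c}  A: {c}  B: {a}
round 2:
  A via A→S: +{a,b}
  S: {a,b,c}  A: {a,b,c}  B: {a}
round 3: (stable)
  S: {a,b,c}  A: {a,b,c}  B: {a}

FOLLOW iteration:
FOLLOW(S) := {$}
iter 1:
  S→B S: FOLLOW(B) ⊇ FIRST(S) = {a,b,c}; new: +{a,b,c}
  S→c A: FOLLOW(A) ⊇ FOLLOW(S) ⊇ {$}; new: +{$}
  S: {$}  A: {$}  B: {a,b,c}
iter 2: (stable)
  S: {$}  A: {$}  B: {a,b,c}

FOLLOW(B) = ["a", "b", "c"]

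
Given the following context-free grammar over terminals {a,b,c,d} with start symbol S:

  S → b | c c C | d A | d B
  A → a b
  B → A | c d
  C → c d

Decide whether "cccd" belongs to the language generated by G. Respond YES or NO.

Convert to CNF:
  S -> T2 X4 | T3 A | T3 B | b
  A -> T0 T1
  B -> T0 T1 | T2 T3
  C -> T2 T3
  T0 -> a
  T1 -> b
  T2 -> c
  T3 -> d
  X4 -> T2 C

CYK fill:
  cell(0,0) c: {T2}  orig:{}
  cell(1,1) c: {T2}  orig:{}
  cell(2,2) c: {T2}  orig:{}
  cell(3,3) d: {T3}  orig:{}
  cell(0,1) cc: ∅
  cell(1,2) cc: ∅
  cell(2,3) cd: {B,C}
  cell(0,2) ccc: ∅
  cell(1,3) ccd: {X4}  orig:{}
  cell(0,3) cccd: {S}

S ∈ T[0,3] ⇒ YES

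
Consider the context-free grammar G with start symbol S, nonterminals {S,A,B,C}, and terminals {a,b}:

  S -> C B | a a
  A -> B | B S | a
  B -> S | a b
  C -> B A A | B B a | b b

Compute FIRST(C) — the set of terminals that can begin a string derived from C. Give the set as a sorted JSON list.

Compute FIRST by fixpoint:
round 1:
  A via A→a: +{a}
  B via B→a b: +{a}
  C via C→B A A: +{a}
  C via C→b b: +{b}
  S via S→C B: +{a,b}
  FIRST[S]={a,b}  FIRST[A]={a}  FIRST[B]={a}  FIRST[C]={a,b}
round 2:
  B via B→S: +{b}
  FIRST[S]={a,b}  FIRST[A]={a}  FIRST[B]={a,b}  FIRST[C]={a,b}
round 3:
  A via A→B: +{b}
  FIRST[S]={a,b}  FIRST[A]={a,b}  FIRST[B]={a,b}  FIRST[C]={a,b}
round 4: done
  FIRST[S]={a,b}  FIRST[A]={a,b}  FIRST[B]={a,b}  FIRST[C]={a,b}

FIRST(C) = ["a", "b"]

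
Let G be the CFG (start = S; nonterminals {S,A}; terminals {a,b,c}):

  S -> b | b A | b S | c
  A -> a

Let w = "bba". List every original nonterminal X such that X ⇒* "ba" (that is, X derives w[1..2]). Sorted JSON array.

CNF form of G:
  S -> T0 A | T0 S | b | c
  A -> a
  T0 -> b

CYK table (by increasing span), restricted to cells inside w[1..2]:
  [1..1]={S,T0}  "b"  orig:{S}
  [2..2]={A}  "a"
  [1..2]={S}  "ba"

Original NTs in T[1,2] deriving "ba": ["S"]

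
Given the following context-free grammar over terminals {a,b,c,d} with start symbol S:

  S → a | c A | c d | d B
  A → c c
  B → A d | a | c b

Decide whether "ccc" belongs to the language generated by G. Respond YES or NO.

Convert to CNF:
  S -> T0 A | T0 T1 | T1 B | a
  A -> T0 T0
  B -> A T1 | T0 T2 | a
  T0 -> c
  T1 -> d
  T2 -> b

CYK fill:
  [0..0]={T0}  "c"  orig:{}
  [1..1]={T0}  "c"  orig:{}
  [2..2]={T0}  "c"  orig:{}
  [0..1]={A}  "cc"
  [1..2]={A}  "cc"
  [0..2]={S}  "ccc"

S ∈ T[0,2] ⇒ YES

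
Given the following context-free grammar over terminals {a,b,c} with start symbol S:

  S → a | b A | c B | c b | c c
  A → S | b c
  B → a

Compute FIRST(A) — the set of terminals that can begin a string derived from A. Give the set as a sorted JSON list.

FIRST iteration:
[1]
  A via A→b c: +{b}
  B via B→a: +{a}
  S via S→a: +{a}
  S via S→b A: +{b}
  S via S→c B: +{c}
  FIRST(S)={a,b,c}  FIRST(A)={b}  FIRST(B)={a}
[2]
  A via A→S: +{a,c}
  FIRST(S)={a,b,c}  FIRST(A)={a,b,c}  FIRST(B)={a}
[3] — fixpoint
  FIRST(S)={a,b,c}  FIRST(A)={a,b,c}  FIRST(B)={a}

FIRST(A) = ["a", "b", "c"]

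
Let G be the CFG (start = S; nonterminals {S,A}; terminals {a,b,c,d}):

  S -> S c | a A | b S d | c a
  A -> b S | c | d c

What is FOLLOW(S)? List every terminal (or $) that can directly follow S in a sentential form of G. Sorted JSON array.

FIRST iteration:
iter 1:
  A via A→b S: +{b}
  A via A→c: +{c}
  A via A→d c: +{d}
  S via S→a A: +{a}
  S via S→b S d: +{b}
  S via S→c a: +{c}
  FIRST(S)={a,b,c}  FIRST(A)={b,c,d}
iter 2: — fixpoint
  FIRST(S)={a,b,c}  FIRST(A)={b,c,d}

FOLLOW sets:
seed FOLLOW(S) with $
round 1:
  S→S c: FOLLOW(S) ⊇ FIRST(c) = {c}; new: +{c}
  S→a A: FOLLOW(A) ⊇ FOLLOW(S) ⊇ {$,c}; new: +{$,c}
  S→b S d: FOLLOW(S) ⊇ FIRST(d) = {d}; new: +{d}
  FOLLOW(S)={$,c,d}  FOLLOW(A)={$,c}
round 2:
  S→a A: FOLLOW(A) ⊇ FOLLOW(S) ⊇ {$,c,d}; new: +{d}
  FOLLOW(S)={$,c,d}  FOLLOW(A)={$,c,d}
round 3: — fixpoint
  FOLLOW(S)={$,c,d}  FOLLOW(A)={$,c,d}

FOLLOW(S) = ["$", "c", "d"]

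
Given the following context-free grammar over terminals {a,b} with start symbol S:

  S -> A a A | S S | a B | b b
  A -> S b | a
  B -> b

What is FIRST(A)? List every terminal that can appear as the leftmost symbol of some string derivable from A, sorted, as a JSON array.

Compute FIRST by fixpoint:
pass 1:
  A via A→a: +{a}
  B via B→b: +{b}
  S via S→A a A: +{a}
  S via S→b b: +{b}
  FIRST[S]={a,b}  FIRST[A]={a}  FIRST[B]={b}
pass 2:
  A via A→S b: +{b}
  FIRST[S]={a,b}  FIRST[A]={a,b}  FIRST[B]={b}
pass 3: — fixpoint
  FIRST[S]={a,b}  FIRST[A]={a,b}  FIRST[B]={b}

FIRST(A) = ["a", "b"]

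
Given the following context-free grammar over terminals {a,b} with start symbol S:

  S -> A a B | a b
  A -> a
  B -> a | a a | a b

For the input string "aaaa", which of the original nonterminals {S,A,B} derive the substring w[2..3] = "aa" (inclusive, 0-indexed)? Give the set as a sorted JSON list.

CNF form of G:
  S -> A X2 | T0 T1
  A -> a
  B -> T0 T0 | T0 T1 | a
  T0 -> a
  T1 -> b
  X2 -> T0 B

CYK table (by increasing span), restricted to cells inside w[2..3]:
  [2..2]={A,B,T0}  "a"  orig:{A,B}
  [3..3]={A,B,T0}  "a"  orig:{A,B}
  [2..3]={B,X2}  "aa"  orig:{B}

Original NTs in T[2,3] deriving "aa": ["B"]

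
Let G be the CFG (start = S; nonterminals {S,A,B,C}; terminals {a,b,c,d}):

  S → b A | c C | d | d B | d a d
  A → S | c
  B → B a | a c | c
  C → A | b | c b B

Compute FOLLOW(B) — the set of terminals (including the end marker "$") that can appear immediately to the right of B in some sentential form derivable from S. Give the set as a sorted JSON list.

FIRST iteration:
iter 1:
  A via A→c: +{c}
  B via B→a c: +{a}
  B via B→c: +{c}
  C via C→A: +{c}
  C via C→b: +{b}
  S via S→b A: +{b}
  S via S→c C: +{c}
  S via S→d: +{d}
  FIRST(S)={b,c,d}  FIRST(A)={c}  FIRST(B)={a,c}  FIRST(C)={b,c}
iter 2:
  A via A→S: +{b,d}
  C via C→A: +{d}
  FIRST(S)={b,c,d}  FIRST(A)={b,c,d}  FIRST(B)={a,c}  FIRST(C)={b,c,d}
iter 3: (no change)
  FIRST(S)={b,c,d}  FIRST(A)={b,c,d}  FIRST(B)={a,c}  FIRST(C)={b,c,d}

FOLLOW iteration:
FOLLOW(S) := {$}
iter 1:
  B→B a: FOLLOW(B) ⊇ FIRST(a) = {a}; new: +{a}
  S→b A: FOLLOW(A) ⊇ FOLLOW(S) ⊇ {$}; new: +{$}
  S→c C: FOLLOW(C) ⊇ FOLLOW(S) ⊇ {$}; new: +{$}
  S→d B: FOLLOW(B) ⊇ FOLLOW(S) ⊇ {$}; new: +{$}
  FOLLOW[S]={$}  FOLLOW[A]={$}  FOLLOW[B]={$,a}  FOLLOW[C]={$}
iter 2: (no change)
  FOLLOW[S]={$}  FOLLOW[A]={$}  FOLLOW[B]={$,a}  FOLLOW[C]={$}

FOLLOW(B) = ["$", "a"]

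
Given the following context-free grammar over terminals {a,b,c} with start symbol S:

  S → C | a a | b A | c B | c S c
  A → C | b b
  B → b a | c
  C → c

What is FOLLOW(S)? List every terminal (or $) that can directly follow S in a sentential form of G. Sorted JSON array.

FIRST iteration:
[1]
  A via A→b b: +{b}
  B via B→b a: +{b}
  B via B→c: +{c}
  C via C→c: +{c}
  S via S→C: +{c}
  S via S→a a: +{a}
  S via S→b A: +{b}
  FIRST[S]={a,b,c}  FIRST[A]={b}  FIRST[B]={b,c}  FIRST[C]={c}
[2]
  A via A→C: +{c}
  FIRST[S]={a,b,c}  FIRST[A]={b,c}  FIRST[B]={b,c}  FIRST[C]={c}
[3] (no change)
  FIRST[S]={a,b,c}  FIRST[A]={b,c}  FIRST[B]={b,c}  FIRST[C]={c}

FOLLOW sets:
FOLLOW(S) := {$}
iter 1:
  S→C: FOLLOW(C) ⊇ FOLLOW(S) ⊇ {$}; new: +{$}
  S→b A: FOLLOW(A) ⊇ FOLLOW(S) ⊇ {$}; new: +{$}
  S→c B: FOLLOW(B) ⊇ FOLLOW(S) ⊇ {$}; new: +{$}
  S→c S c: FOLLOW(S) ⊇ FIRST(c) = {c}; new: +{c}
  FOLLOW[S]={$,c}  FOLLOW[A]={$}  FOLLOW[B]={$}  FOLLOW[C]={$}
iter 2:
  S→C: FOLLOW(C) ⊇ FOLLOW(S) ⊇ {$,c}; new: +{c}
  S→b A: FOLLOW(A) ⊇ FOLLOW(S) ⊇ {$,c}; new: +{c}
  S→c B: FOLLOW(B) ⊇ FOLLOW(S) ⊇ {$,c}; new: +{c}
  FOLLOW[S]={$,c}  FOLLOW[A]={$,c}  FOLLOW[B]={$,c}  FOLLOW[C]={$,c}
iter 3: done
  FOLLOW[S]={$,c}  FOLLOW[A]={$,c}  FOLLOW[B]={$,c}  FOLLOW[C]={$,c}

FOLLOW(S) = ["$", "c"]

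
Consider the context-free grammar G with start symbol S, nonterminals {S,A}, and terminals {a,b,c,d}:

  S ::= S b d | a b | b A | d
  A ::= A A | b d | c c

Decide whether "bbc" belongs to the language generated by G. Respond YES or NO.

Convert to CNF:
  S -> S X4 | T0 A | T3 T0 | d
  A -> A A | T0 T1 | T2 T2
  T0 -> b
  T1 -> d
  T2 -> c
  T3 -> a
  X4 -> T0 T1

Fill CYK table bottom-up:
  [0..0]={T0}  "b"  orig:{}
  [1..1]={T0}  "b"  orig:{}
  [2..2]={T2}  "c"  orig:{}
  [0..1]=∅  "bb"
  [1..2]=∅  "bc"
  [0..2]=∅  "bbc"

S ∉ T[0,2] ⇒ NO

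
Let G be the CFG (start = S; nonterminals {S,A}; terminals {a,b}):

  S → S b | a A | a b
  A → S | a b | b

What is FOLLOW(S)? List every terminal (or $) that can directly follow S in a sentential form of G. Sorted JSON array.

FIRST iteration:
iter 1:
  A via A→a b: +{a}
  A via A→b: +{b}
  S via S→a A: +{a}
  FIRST(S)={a}  FIRST(A)={a,b}
iter 2: done
  FIRST(S)={a}  FIRST(A)={a,b}

FOLLOW iteration:
initialize: $ ∈ FOLLOW(S)
iter 1:
  S→S b: FOLLOW(S) ⊇ FIRST(b) = {b}; new: +{b}
  S→a A: FOLLOW(A) ⊇ FOLLOW(S) ⊇ {$,b}; new: +{$,b}
  S: {$,b}  A: {$,b}
iter 2: (stable)
  S: {$,b}  A: {$,b}

FOLLOW(S) = ["$", "b"]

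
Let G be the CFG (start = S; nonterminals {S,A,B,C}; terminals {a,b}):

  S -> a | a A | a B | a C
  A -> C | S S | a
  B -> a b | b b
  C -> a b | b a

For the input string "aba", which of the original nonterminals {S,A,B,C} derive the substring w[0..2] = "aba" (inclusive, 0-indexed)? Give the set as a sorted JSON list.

CNF form of G:
  S -> T0 A | T0 B | T0 C | a
  A -> S S | T0 T1 | T1 T0 | a
  B -> T0 T1 | T1 T1
  C -> T0 T1 | T1 T0
  T0 -> a
  T1 -> b

Fill CYK table bottom-up — only the sub-triangle for w[0..2]:
  T[0,0] 'a' = {A,S,T0}  orig:{A,S}
  T[1,1] 'b' = {T1}  orig:{}
  T[2,2] 'a' = {A,S,T0}  orig:{A,S}
  T[0,1] 'ab' = {A,B,C}
  T[1,2] 'ba' = {A,C}
  T[0,2] 'aba' = {S}

Original NTs in T[0,2] deriving "aba": ["S"]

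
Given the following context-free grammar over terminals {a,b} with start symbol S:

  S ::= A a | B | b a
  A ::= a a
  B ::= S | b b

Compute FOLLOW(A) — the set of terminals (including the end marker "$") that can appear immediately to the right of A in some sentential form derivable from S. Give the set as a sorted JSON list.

FIRST sets, iterate to fixpoint:
[1]
  A via A→a a: +{a}
  B via B→b b: +{b}
  S via S→A a: +{a}
  S via S→B: +{b}
  S: {a,b}  A: {a}  B: {b}
[2]
  B via B→S: +{a}
  S: {a,b}  A: {a}  B: {a,b}
[3] (no change)
  S: {a,b}  A: {a}  B: {a,b}

FOLLOW sets:
FOLLOW(S) := {$}
pass 1:
  S→A a: FOLLOW(A) ⊇ FIRST(a) = {a}; new: +{a}
  S→B: FOLLOW(B) ⊇ FOLLOW(S) ⊇ {$}; new: +{$}
  S: {$}  A: {a}  B: {$}
pass 2: (stable)
  S: {$}  A: {a}  B: {$}

FOLLOW(A) = ["a"]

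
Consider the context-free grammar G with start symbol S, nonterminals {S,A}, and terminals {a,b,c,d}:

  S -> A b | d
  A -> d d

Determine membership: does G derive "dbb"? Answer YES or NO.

CNF form of G:
  S -> A T1 | d
  A -> T0 T0
  T0 -> d
  T1 -> b

CYK table (by increasing span):
  cell(0,0) d: {S,T0}  orig:{S}
  cell(1,1) b: {T1}  orig:{}
  cell(2,2) b: {T1}  orig:{}
  cell(0,1) db: ∅
  cell(1,2) bb: ∅
  cell(0,2) dbb: ∅

S ∉ T[0,2] ⇒ NO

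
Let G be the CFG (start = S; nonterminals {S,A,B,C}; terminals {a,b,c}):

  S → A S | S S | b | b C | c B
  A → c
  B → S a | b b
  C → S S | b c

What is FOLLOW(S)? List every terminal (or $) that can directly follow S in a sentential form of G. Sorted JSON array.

FIRST sets, iterate to fixpoint:
pass 1:
  A via A→c: +{c}
  B via B→b b: +{b}
  C via C→b c: +{b}
  S via S→A S: +{c}
  S via S→b: +{b}
  S: {b,c}  A: {c}  B: {b}  C: {b}
pass 2:
  B via B→S a: +{c}
  C via C→S S: +{c}
  S: {b,c}  A: {c}  B: {b,c}  C: {b,c}
pass 3: — fixpoint
  S: {b,c}  A: {c}  B: {b,c}  C: {b,c}

Compute FOLLOW by fixpoint:
seed FOLLOW(S) with $
pass 1:
  B→S a: FOLLOW(S) ⊇ FIRST(a) = {a}; new: +{a}
  C→S S: FOLLOW(S) ⊇ FIRST(S) = {b,c}; new: +{b,c}
  S→A S: FOLLOW(A) ⊇ FIRST(S) = {b,c}; new: +{b,c}
  S→b C: FOLLOW(C) ⊇ FOLLOW(S) ⊇ {$,a,b,c}; new: +{$,a,b,c}
  S→c B: FOLLOW(B) ⊇ FOLLOW(S) ⊇ {$,a,b,c}; new: +{$,a,b,c}
  FOLLOW[S]={$,a,b,c}  FOLLOW[A]={b,c}  FOLLOW[B]={$,a,b,c}  FOLLOW[C]={$,a,b,c}
pass 2: — fixpoint
  FOLLOW[S]={$,a,b,c}  FOLLOW[A]={b,c}  FOLLOW[B]={$,a,b,c}  FOLLOW[C]={$,a,b,c}

FOLLOW(S) = ["$", "a", "b", "c"]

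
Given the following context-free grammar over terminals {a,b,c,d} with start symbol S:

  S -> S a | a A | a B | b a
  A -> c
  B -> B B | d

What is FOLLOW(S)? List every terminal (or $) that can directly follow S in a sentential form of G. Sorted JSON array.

Compute FIRST by fixpoint:
round 1:
  A via A→c: +{c}
  B via B→d: +{d}
  S via S→a A: +{a}
  S via S→b a: +{b}
  FIRST(S)={a,b}  FIRST(A)={c}  FIRST(B)={d}
round 2: (stable)
  FIRST(S)={a,b}  FIRST(A)={c}  FIRST(B)={d}

FOLLOW sets:
initialize: $ ∈ FOLLOW(S)
[1]
  B→B B: FOLLOW(B) ⊇ FIRST(B) = {d}; new: +{d}
  S→S a: FOLLOW(S) ⊇ FIRST(a) = {a}; new: +{a}
  S→a A: FOLLOW(A) ⊇ FOLLOW(S) ⊇ {$,a}; new: +{$,a}
  S→a B: FOLLOW(B) ⊇ FOLLOW(S) ⊇ {$,a}; new: +{$,a}
  FOLLOW[S]={$,a}  FOLLOW[A]={$,a}  FOLLOW[B]={$,a,d}
[2] done
  FOLLOW[S]={$,a}  FOLLOW[A]={$,a}  FOLLOW[B]={$,a,d}

FOLLOW(S) = ["$", "a"]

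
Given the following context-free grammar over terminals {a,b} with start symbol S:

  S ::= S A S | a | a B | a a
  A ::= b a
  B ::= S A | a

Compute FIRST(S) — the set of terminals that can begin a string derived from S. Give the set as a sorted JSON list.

Compute FIRST by fixpoint:
round 1:
  A via A→b a: +{b}
  B via B→a: +{a}
  S via S→a: +{a}
  FIRST[S]={a}  FIRST[A]={b}  FIRST[B]={a}
round 2: (stable)
  FIRST[S]={a}  FIRST[A]={b}  FIRST[B]={a}

FIRST(S) = ["a"]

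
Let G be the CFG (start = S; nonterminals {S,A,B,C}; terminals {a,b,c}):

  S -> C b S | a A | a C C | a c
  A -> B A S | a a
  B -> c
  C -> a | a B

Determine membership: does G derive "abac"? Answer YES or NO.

Convert to CNF:
  S -> C X4 | T0 A | T0 T2 | T0 X5
  A -> B X3 | T0 T0
  B -> c
  C -> T0 B | a
  T0 -> a
  T1 -> b
  T2 -> c
  X3 -> A S
  X4 -> T1 S
  X5 -> C C

Fill CYK table bottom-up:
  cell(0,0) a: {C,T0}  orig:{C}
  cell(1,1) b: {T1}  orig:{}
  cell(2,2) a: {C,T0}  orig:{C}
  cell(3,3) c: {B,T2}  orig:{B}
  cell(0,1) ab: ∅
  cell(1,2) ba: ∅
  cell(2,3) ac: {C,S}
  cell(0,2) aba: ∅
  cell(1,3) bac: {X4}  orig:{}
  cell(0,3) abac: {S}

S ∈ T[0,3] ⇒ YES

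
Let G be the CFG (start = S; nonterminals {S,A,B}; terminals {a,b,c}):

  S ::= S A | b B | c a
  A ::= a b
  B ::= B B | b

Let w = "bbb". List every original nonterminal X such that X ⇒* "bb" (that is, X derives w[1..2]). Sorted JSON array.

Convert to CNF:
  S -> S A | T1 B | T2 T0
  A -> T0 T1
  B -> B B | b
  T0 -> a
  T1 -> b
  T2 -> c

Fill CYK table bottom-up, restricted to cells inside w[1..2]:
  T[1,1] 'b' = {B,T1}  orig:{B}
  T[2,2] 'b' = {B,T1}  orig:{B}
  T[1,2] 'bb' = {B,S}

Original NTs in T[1,2] deriving "bb": ["B", "S"]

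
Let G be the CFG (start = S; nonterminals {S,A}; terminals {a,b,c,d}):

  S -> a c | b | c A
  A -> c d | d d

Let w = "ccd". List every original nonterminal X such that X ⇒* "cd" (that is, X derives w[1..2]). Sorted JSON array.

Convert to CNF:
  S -> T0 A | T2 T0 | b
  A -> T0 T1 | T1 T1
  T0 -> c
  T1 -> d
  T2 -> a

Fill CYK table bottom-up — only the sub-triangle for w[1..2]:
  cell(1,1) c: {T0}  orig:{}
  cell(2,2) d: {T1}  orig:{}
  cell(1,2) cd: {A}

Original NTs in T[1,2] deriving "cd": ["A"]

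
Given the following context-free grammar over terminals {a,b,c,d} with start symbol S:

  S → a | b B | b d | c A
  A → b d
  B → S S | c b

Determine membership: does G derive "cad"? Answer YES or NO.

Convert to CNF:
  S -> T0 B | T0 T1 | T2 A | a
  A -> T0 T1
  B -> S S | T2 T0
  T0 -> b
  T1 -> d
  T2 -> c

CYK table (by increasing span):
  cell(0,0) c: {T2}  orig:{}
  cell(1,1) a: {S}
  cell(2,2) d: {T1}  orig:{}
  cell(0,1) ca: ∅
  cell(1,2) ad: ∅
  cell(0,2) cad: ∅

S ∉ T[0,2] ⇒ NO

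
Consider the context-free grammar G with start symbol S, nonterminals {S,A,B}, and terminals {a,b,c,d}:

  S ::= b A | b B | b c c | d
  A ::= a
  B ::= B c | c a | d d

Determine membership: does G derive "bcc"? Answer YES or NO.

Convert to CNF:
  S -> T3 A | T3 B | T3 X4 | d
  A -> a
  B -> B T0 | T0 T1 | T2 T2
  T0 -> c
  T1 -> a
  T2 -> d
  T3 -> b
  X4 -> T0 T0

CYK fill:
  [0..0]={T3}  "b"  orig:{}
  [1..1]={T0}  "c"  orig:{}
  [2..2]={T0}  "c"  orig:{}
  [0..1]=∅  "bc"
  [1..2]={X4}  "cc"  orig:{}
  [0..2]={S}  "bcc"

S ∈ T[0,2] ⇒ YES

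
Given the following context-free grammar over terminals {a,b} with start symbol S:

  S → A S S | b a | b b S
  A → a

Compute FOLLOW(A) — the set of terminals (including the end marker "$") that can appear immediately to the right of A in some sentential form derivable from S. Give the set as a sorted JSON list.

Compute FIRST by fixpoint:
round 1:
  A via A→a: +{a}
  S via S→A S S: +{a}
  S via S→b a: +{b}
  FIRST(S)={a,b}  FIRST(A)={a}
round 2: — fixpoint
  FIRST(S)={a,b}  FIRST(A)={a}

FOLLOW sets:
seed FOLLOW(S) with $
[1]
  S→A S S: FOLLOW(A) ⊇ FIRST(S) = {a,b}; new: +{a,b}
  S→A S S: FOLLOW(S) ⊇ FIRST(S) = {a,b}; new: +{a,b}
  FOLLOW[S]={$,a,b}  FOLLOW[A]={a,b}
[2] (stable)
  FOLLOW[S]={$,a,b}  FOLLOW[A]={a,b}

FOLLOW(A) = ["a", "b"]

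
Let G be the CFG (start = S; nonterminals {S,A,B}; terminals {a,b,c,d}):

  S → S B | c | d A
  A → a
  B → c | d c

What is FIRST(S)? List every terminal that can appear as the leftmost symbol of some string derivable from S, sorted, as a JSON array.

FIRST iteration:
[1]
  A via A→a: +{a}
  B via B→c: +{c}
  B via B→d c: +{d}
  S via S→c: +{c}
  S via S→d A: +{d}
  S: {c,d}  A: {a}  B: {c,d}
[2] — fixpoint
  S: {c,d}  A: {a}  B: {c,d}

FIRST(S) = ["c", "d"]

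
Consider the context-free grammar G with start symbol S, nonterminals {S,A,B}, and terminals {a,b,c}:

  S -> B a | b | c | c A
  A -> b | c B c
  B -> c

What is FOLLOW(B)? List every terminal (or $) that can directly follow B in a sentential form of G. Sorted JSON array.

Compute FIRST by fixpoint:
[1]
  A via A→b: +{b}
  A via A→c B c: +{c}
  B via B→c: +{c}
  S via S→B a: +{c}
  S via S→b: +{b}
  S: {b,c}  A: {b,c}  B: {c}
[2] — fixpoint
  S: {b,c}  A: {b,c}  B: {c}

FOLLOW sets:
initialize: $ ∈ FOLLOW(S)
pass 1:
  A→c B c: FOLLOW(B) ⊇ FIRST(c) = {c}; new: +{c}
  S→B a: FOLLOW(B) ⊇ FIRST(a) = {a}; new: +{a}
  S→c A: FOLLOW(A) ⊇ FOLLOW(S) ⊇ {$}; new: +{$}
  FOLLOW(S)={$}  FOLLOW(A)={$}  FOLLOW(B)={a,c}
pass 2: (stable)
  FOLLOW(S)={$}  FOLLOW(A)={$}  FOLLOW(B)={a,c}

FOLLOW(B) = ["a", "c"]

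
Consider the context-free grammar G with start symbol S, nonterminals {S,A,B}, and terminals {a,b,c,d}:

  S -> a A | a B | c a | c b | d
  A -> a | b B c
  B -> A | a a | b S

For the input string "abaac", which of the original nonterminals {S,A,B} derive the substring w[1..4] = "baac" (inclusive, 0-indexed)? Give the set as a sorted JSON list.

Convert to CNF:
  S -> T1 T0 | T1 T2 | T2 A | T2 B | d
  A -> T0 X3 | a
  B -> T0 S | T0 X4 | T2 T2 | a
  T0 -> b
  T1 -> c
  T2 -> a
  X3 -> B T1
  X4 -> B T1

CYK table (by increasing span), restricted to cells inside w[1..4]:
  [1..1]={T0}  "b"  orig:{}
  [2..2]={A,B,T2}  "a"  orig:{A,B}
  [3..3]={A,B,T2}  "a"  orig:{A,B}
  [4..4]={T1}  "c"  orig:{}
  [1..2]=∅  "ba"
  [2..3]={B,S}  "aa"
  [3..4]={X3,X4}  "ac"  orig:{}
  [1..3]={B}  "baa"
  [2..4]={X3,X4}  "aac"  orig:{}
  [1..4]={A,B,X3,X4}  "baac"  orig:{A,B}

Original NTs in T[1,4] deriving "baac": ["A", "B"]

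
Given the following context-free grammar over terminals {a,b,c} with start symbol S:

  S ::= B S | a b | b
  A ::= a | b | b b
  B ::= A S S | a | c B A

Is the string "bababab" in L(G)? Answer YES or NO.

CNF form of G:
  S -> B S | T2 T0 | b
  A -> T0 T0 | a | b
  B -> A X3 | T1 X4 | a
  T0 -> b
  T1 -> c
  T2 -> a
  X3 -> S S
  X4 -> B A

CYK fill:
  T[0,0] 'b' = {A,S,T0}  orig:{A,S}
  T[1,1] 'a' = {A,B,T2}  orig:{A,B}
  T[2,2] 'b' = {A,S,T0}  orig:{A,S}
  T[3,3] 'a' = {A,B,T2}  orig:{A,B}
  T[4,4] 'b' = {A,S,T0}  orig:{A,S}
  T[5,5] 'a' = {A,B,T2}  orig:{A,B}
  T[6,6] 'b' = {A,S,T0}  orig:{A,S}
  T[0,1] 'ba' = ∅
  T[1,2] 'ab' = {S,X4}  orig:{S}
  T[2,3] 'ba' = ∅
  T[3,4] 'ab' = {S,X4}  orig:{S}
  T[4,5] 'ba' = ∅
  T[5,6] 'ab' = {S,X4}  orig:{S}
  T[0,2] 'bab' = {X3}  orig:{}
  T[1,3] 'aba' = ∅
  T[2,4] 'bab' = {X3}  orig:{}
  T[3,5] 'aba' = ∅
  T[4,6] 'bab' = {X3}  orig:{}
  T[0,3] 'baba' = ∅
  T[1,4] 'abab' = {B,X3}  orig:{B}
  T[2,5] 'baba' = ∅
  T[3,6] 'abab' = {B,X3}  orig:{B}
  T[0,4] 'babab' = {B}
  T[1,5] 'ababa' = {X4}  orig:{}
  T[2,6] 'babab' = {B}
  T[0,5] 'bababa' = {X4}  orig:{}
  T[1,6] 'ababab' = {S}
  T[0,6] 'bababab' = {S,X3}  orig:{S}

S ∈ T[0,6] ⇒ YES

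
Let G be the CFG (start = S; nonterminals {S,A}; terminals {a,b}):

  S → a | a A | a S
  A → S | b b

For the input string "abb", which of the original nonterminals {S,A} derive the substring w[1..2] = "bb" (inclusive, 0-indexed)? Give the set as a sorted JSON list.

Convert to CNF:
  S -> T0 A | T0 S | a
  A -> T0 A | T0 S | T1 T1 | a
  T0 -> a
  T1 -> b

CYK fill, restricted to cells inside w[1..2]:
  [1..1]={T1}  "b"  orig:{}
  [2..2]={T1}  "b"  orig:{}
  [1..2]={A}  "bb"

Original NTs in T[1,2] deriving "bb": ["A"]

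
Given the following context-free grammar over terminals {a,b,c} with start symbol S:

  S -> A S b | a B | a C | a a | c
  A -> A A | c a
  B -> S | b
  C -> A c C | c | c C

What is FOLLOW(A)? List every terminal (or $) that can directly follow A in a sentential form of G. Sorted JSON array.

FIRST sets, iterate to fixpoint:
[1]
  A via A→c a: +{c}
  B via B→b: +{b}
  C via C→A c C: +{c}
  S via S→A S b: +{c}
  S via S→a B: +{a}
  FIRST(S)={a,c}  FIRST(A)={c}  FIRST(B)={b}  FIRST(C)={c}
[2]
  B via B→S: +{a,c}
  FIRST(S)={a,c}  FIRST(A)={c}  FIRST(B)={a,b,c}  FIRST(C)={c}
[3] done
  FIRST(S)={a,c}  FIRST(A)={c}  FIRST(B)={a,b,c}  FIRST(C)={c}

FOLLOW sets:
FOLLOW(S) := {$}
[1]
  A→A A: FOLLOW(A) ⊇ FIRST(A) = {c}; new: +{c}
  S→A S b: FOLLOW(A) ⊇ FIRST(S) = {a,c}; new: +{a}
  S→A S b: FOLLOW(S) ⊇ FIRST(b) = {b}; new: +{b}
  S→a B: FOLLOW(B) ⊇ FOLLOW(S) ⊇ {$,b}; new: +{$,b}
  S→a C: FOLLOW(C) ⊇ FOLLOW(S) ⊇ {$,b}; new: +{$,b}
  FOLLOW[S]={$,b}  FOLLOW[A]={a,c}  FOLLOW[B]={$,b}  FOLLOW[C]={$,b}
[2] (stable)
  FOLLOW[S]={$,b}  FOLLOW[A]={a,c}  FOLLOW[B]={$,b}  FOLLOW[C]={$,b}

FOLLOW(A) = ["a", "c"]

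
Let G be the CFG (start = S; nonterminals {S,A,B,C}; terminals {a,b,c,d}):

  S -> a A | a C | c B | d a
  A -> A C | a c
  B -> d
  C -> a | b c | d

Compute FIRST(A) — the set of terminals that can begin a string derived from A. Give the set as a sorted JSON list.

Compute FIRST by fixpoint:
iter 1:
  A via A→a c: +{a}
  B via B→d: +{d}
  C via C→a: +{a}
  C via C→b c: +{b}
  C via C→d: +{d}
  S via S→a A: +{a}
  S via S→c B: +{c}
  S via S→d a: +{d}
  FIRST(S)={a,c,d}  FIRST(A)={a}  FIRST(B)={d}  FIRST(C)={a,b,d}
iter 2: (stable)
  FIRST(S)={a,c,d}  FIRST(A)={a}  FIRST(B)={d}  FIRST(C)={a,b,d}

FIRST(A) = ["a"]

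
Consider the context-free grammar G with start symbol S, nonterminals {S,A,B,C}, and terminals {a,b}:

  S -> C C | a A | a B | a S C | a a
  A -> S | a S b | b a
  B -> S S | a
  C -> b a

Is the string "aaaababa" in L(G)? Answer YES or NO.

CNF form of G:
  S -> C C | T0 A | T0 B | T0 T0 | T0 X4
  A -> C C | T0 A | T0 B | T0 T0 | T0 X2 | T0 X3 | T1 T0
  B -> S S | a
  C -> T1 T0
  T0 -> a
  T1 -> b
  X2 -> S C
  X3 -> S T1
  X4 -> S C

CYK fill:
  cell(0,0) a: {B,T0}  orig:{B}
  cell(1,1) a: {B,T0}  orig:{B}
  cell(2,2) a: {B,T0}  orig:{B}
  cell(3,3) a: {B,T0}  orig:{B}
  cell(4,4) b: {T1}  orig:{}
  cell(5,5) a: {B,T0}  orig:{B}
  cell(6,6) b: {T1}  orig:{}
  cell(7,7) a: {B,T0}  orig:{B}
  cell(0,1) aa: {A,S}
  cell(1,2) aa: {A,S}
  cell(2,3) aa: {A,S}
  cell(3,4) ab: ∅
  cell(4,5) ba: {A,C}
  cell(5,6) ab: ∅
  cell(6,7) ba: {A,C}
  cell(0,2) aaa: {A,S}
  cell(1,3) aaa: {A,S}
  cell(2,4) aab: {X3}  orig:{}
  cell(3,5) aba: {A,S}
  cell(4,6) bab: ∅
  cell(5,7) aba: {A,S}
  cell(0,3) aaaa: {A,B,S}
  cell(1,4) aaab: {A,X3}  orig:{A}
  cell(2,5) aaba: {A,S,X2,X4}  orig:{A,S}
  cell(3,6) abab: {X3}  orig:{}
  cell(4,7) baba: {A,S}
  cell(0,4) aaaab: {A,S,X3}  orig:{A,S}
  cell(1,5) aaaba: {A,B,S,X2,X4}  orig:{A,B,S}
  cell(2,6) aabab: {A,X3}  orig:{A}
  cell(3,7) ababa: {A,S,X2,X4}  orig:{A,S}
  cell(0,5) aaaaba: {A,B,S,X2,X4}  orig:{A,B,S}
  cell(1,6) aaabab: {A,S,X3}  orig:{A,S}
  cell(2,7) aababa: {A,B,S,X2,X4}  orig:{A,B,S}
  cell(0,6) aaaabab: {A,S,X3}  orig:{A,S}
  cell(1,7) aaababa: {A,B,S,X2,X4}  orig:{A,B,S}
  cell(0,7) aaaababa: {A,B,S,X2,X4}  orig:{A,B,S}

S ∈ T[0,7] ⇒ YES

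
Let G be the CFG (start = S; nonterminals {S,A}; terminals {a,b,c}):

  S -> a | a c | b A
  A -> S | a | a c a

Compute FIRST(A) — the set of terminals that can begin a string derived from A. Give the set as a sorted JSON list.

FIRST iteration:
pass 1:
  A via A→a: +{a}
  S via S→a: +{a}
  S via S→b A: +{b}
  S: {a,b}  A: {a}
pass 2:
  A via A→S: +{b}
  S: {a,b}  A: {a,b}
pass 3: done
  S: {a,b}  A: {a,b}

FIRST(A) = ["a", "b"]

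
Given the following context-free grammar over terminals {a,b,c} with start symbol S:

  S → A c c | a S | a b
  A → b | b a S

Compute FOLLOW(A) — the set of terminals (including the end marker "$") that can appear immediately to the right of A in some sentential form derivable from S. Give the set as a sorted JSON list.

FIRST sets, iterate to fixpoint:
pass 1:
  A via A→b: +{b}
  S via S→A c c: +{b}
  S via S→a S: +{a}
  S: {a,b}  A: {b}
pass 2: — fixpoint
  S: {a,b}  A: {b}

FOLLOW sets:
initialize: $ ∈ FOLLOW(S)
iter 1:
  S→A c c: FOLLOW(A) ⊇ FIRST(c) = {c}; new: +{c}
  FOLLOW(S)={$}  FOLLOW(A)={c}
iter 2:
  A→b a S: FOLLOW(S) ⊇ FOLLOW(A) ⊇ {c}; new: +{c}
  FOLLOW(S)={$,c}  FOLLOW(A)={c}
iter 3: — fixpoint
  FOLLOW(S)={$,c}  FOLLOW(A)={c}

FOLLOW(A) = ["c"]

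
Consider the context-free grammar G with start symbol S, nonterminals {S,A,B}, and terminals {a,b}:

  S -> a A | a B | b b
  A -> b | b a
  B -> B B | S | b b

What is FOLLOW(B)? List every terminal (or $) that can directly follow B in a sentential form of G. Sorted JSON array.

FIRST iteration:
round 1:
  A via A→b: +{b}
  B via B→b b: +{b}
  S via S→a A: +{a}
  S via S→b b: +{b}
  FIRST(S)={a,b}  FIRST(A)={b}  FIRST(B)={b}
round 2:
  B via B→S: +{a}
  FIRST(S)={a,b}  FIRST(A)={b}  FIRST(B)={a,b}
round 3: (no change)
  FIRST(S)={a,b}  FIRST(A)={b}  FIRST(B)={a,b}

FOLLOW sets:
FOLLOW(S) := {$}
[1]
  B→B B: FOLLOW(B) ⊇ FIRST(B) = {a,b}; new: +{a,b}
  B→S: FOLLOW(S) ⊇ FOLLOW(B) ⊇ {a,b}; new: +{a,b}
  S→a A: FOLLOW(A) ⊇ FOLLOW(S) ⊇ {$,a,b}; new: +{$,a,b}
  S→a B: FOLLOW(B) ⊇ FOLLOW(S) ⊇ {$,a,b}; new: +{$}
  S: {$,a,b}  A: {$,a,b}  B: {$,a,b}
[2] (stable)
  S: {$,a,b}  A: {$,a,b}  B: {$,a,b}

FOLLOW(B) = ["$", "a", "b"]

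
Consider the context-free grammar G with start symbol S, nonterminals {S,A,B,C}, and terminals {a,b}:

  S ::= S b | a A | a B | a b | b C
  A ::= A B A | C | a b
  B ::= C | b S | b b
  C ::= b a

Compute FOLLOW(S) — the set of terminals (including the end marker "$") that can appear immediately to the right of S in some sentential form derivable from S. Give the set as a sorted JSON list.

Compute FIRST by fixpoint:
round 1:
  A via A→a b: +{a}
  B via B→b S: +{b}
  C via C→b a: +{b}
  S via S→a A: +{a}
  S via S→b C: +{b}
  S: {a,b}  A: {a}  B: {b}  C: {b}
round 2:
  A via A→C: +{b}
  S: {a,b}  A: {a,b}  B: {b}  C: {b}
round 3: (no change)
  S: {a,b}  A: {a,b}  B: {b}  C: {b}

FOLLOW sets:
initialize: $ ∈ FOLLOW(S)
pass 1:
  A→A B A: FOLLOW(A) ⊇ FIRST(B) = {b}; new: +{b}
  A→A B A: FOLLOW(B) ⊇ FIRST(A) = {a,b}; new: +{a,b}
  A→C: FOLLOW(C) ⊇ FOLLOW(A) ⊇ {b}; new: +{b}
  B→C: FOLLOW(C) ⊇ FOLLOW(B) ⊇ {a,b}; new: +{a}
  B→b S: FOLLOW(S) ⊇ FOLLOW(B) ⊇ {a,b}; new: +{a,b}
  S→a A: FOLLOW(A) ⊇ FOLLOW(S) ⊇ {$,a,b}; new: +{$,a}
  S→a B: FOLLOW(B) ⊇ FOLLOW(S) ⊇ {$,a,b}; new: +{$}
  S→b C: FOLLOW(C) ⊇ FOLLOW(S) ⊇ {$,a,b}; new: +{$}
  FOLLOW(S)={$,a,b}  FOLLOW(A)={$,a,b}  FOLLOW(B)={$,a,b}  FOLLOW(C)={$,a,b}
pass 2: (stable)
  FOLLOW(S)={$,a,b}  FOLLOW(A)={$,a,b}  FOLLOW(B)={$,a,b}  FOLLOW(C)={$,a,b}

FOLLOW(S) = ["$", "a", "b"]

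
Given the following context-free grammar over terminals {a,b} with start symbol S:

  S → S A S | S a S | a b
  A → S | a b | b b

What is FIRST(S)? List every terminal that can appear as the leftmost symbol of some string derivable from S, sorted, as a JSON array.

FIRST sets, iterate to fixpoint:
[1]
  A via A→a b: +{a}
  A via A→b b: +{b}
  S via S→a b: +{a}
  FIRST[S]={a}  FIRST[A]={a,b}
[2] (no change)
  FIRST[S]={a}  FIRST[A]={a,b}

FIRST(S) = ["a"]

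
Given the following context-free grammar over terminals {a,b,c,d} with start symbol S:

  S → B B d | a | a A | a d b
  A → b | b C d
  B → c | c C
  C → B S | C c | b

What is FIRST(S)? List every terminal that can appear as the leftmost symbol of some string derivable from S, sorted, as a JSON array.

FIRST sets, iterate to fixpoint:
pass 1:
  A via A→b: +{b}
  B via B→c: +{c}
  C via C→B S: +{c}
  C via C→b: +{b}
  S via S→B B d: +{c}
  S via S→a: +{a}
  FIRST[S]={a,c}  FIRST[A]={b}  FIRST[B]={c}  FIRST[C]={b,c}
pass 2: (no change)
  FIRST[S]={a,c}  FIRST[A]={b}  FIRST[B]={c}  FIRST[C]={b,c}

FIRST(S) = ["a", "c"]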